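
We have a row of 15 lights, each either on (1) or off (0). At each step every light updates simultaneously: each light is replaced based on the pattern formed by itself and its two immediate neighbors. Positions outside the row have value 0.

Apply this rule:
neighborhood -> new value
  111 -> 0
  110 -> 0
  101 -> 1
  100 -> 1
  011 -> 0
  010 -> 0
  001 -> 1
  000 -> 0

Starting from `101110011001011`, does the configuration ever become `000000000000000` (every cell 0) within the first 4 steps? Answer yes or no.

no

010001100110100
101010011001010
010101100110101
101010011001010
step 4 is 101010011001010, still not uniform 0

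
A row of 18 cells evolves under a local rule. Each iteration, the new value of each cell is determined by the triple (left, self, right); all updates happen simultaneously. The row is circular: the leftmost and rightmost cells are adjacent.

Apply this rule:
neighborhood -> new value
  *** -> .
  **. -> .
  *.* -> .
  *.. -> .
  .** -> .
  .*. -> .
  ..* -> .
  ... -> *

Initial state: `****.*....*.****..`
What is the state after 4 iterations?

******....********

.......**.........
******....********
.......**.........  (repeats iteration 1; period 2)
iteration 4: ******....********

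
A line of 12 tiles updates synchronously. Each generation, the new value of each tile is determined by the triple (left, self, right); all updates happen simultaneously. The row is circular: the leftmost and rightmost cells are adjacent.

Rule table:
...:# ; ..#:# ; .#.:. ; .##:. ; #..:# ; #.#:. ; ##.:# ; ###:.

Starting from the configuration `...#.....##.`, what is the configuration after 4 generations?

.#.....#....

###.#####.##
..#.....#...
##.#####.###
.#.....#....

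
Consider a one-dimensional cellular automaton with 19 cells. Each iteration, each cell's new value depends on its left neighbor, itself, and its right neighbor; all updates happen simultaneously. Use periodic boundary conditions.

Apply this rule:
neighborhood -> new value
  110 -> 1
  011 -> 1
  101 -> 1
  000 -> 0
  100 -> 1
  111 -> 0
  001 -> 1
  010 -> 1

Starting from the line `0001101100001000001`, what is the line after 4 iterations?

1011111110011100011
1110000011110110110
1011000110011111111
1111101111110000000

1111101111110000000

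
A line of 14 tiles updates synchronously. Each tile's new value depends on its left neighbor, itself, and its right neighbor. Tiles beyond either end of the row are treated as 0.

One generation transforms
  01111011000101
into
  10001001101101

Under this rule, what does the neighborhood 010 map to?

1

At position 11 the neighborhood is 010; the next row has 1 there.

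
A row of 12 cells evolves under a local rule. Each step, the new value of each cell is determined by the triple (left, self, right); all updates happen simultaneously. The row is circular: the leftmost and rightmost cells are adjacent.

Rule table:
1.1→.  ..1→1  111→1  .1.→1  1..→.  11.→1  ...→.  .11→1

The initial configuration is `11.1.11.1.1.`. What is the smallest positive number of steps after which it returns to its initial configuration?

11.1.11.1.1.

1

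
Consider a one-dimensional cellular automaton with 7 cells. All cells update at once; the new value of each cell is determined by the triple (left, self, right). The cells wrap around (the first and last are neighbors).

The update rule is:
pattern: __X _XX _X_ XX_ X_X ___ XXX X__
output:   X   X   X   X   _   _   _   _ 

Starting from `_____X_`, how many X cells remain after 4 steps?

step 1: ____XX_
step 2: ___XXX_
step 3: __XX_X_
step 4: _XXX_X_
count of X: 4

4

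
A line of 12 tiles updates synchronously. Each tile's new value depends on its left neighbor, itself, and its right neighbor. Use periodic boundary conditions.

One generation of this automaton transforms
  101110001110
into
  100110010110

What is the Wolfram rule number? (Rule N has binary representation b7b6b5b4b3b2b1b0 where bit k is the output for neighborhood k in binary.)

198

position 3: 111 → 1  (bit 7 = 1)
position 4: 110 → 1  (bit 6 = 1)
position 1: 101 → 0  (bit 5 = 0)
position 5: 100 → 0  (bit 4 = 0)
position 2: 011 → 0  (bit 3 = 0)
position 0: 010 → 1  (bit 2 = 1)
position 7: 001 → 1  (bit 1 = 1)
position 6: 000 → 0  (bit 0 = 0)
bits b7..b0 = 11000110 = 198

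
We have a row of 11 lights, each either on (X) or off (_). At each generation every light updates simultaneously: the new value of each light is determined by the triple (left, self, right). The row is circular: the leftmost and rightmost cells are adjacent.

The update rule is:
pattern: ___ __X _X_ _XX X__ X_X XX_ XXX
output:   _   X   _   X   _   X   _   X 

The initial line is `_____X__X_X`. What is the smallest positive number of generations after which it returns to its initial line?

generation 1: ____X__X_X_
generation 2: ___X__X_X__
generation 3: __X__X_X___
generation 4: _X__X_X____
generation 5: X__X_X_____
generation 6: __X_X_____X
generation 7: _X_X_____X_
generation 8: X_X_____X__
generation 9: _X_____X__X
generation 10: X_____X__X_
generation 11: _____X__X_X

11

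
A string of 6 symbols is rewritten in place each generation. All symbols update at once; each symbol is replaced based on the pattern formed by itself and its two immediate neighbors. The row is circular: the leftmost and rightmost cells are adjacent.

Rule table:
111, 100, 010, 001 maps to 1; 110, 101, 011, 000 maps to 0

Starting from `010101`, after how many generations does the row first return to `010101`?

1

010101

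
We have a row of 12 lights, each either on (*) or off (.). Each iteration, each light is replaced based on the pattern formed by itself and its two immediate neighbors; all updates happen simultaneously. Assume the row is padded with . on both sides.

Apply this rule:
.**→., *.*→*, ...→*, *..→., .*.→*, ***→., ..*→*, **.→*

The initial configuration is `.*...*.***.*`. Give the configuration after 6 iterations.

**.****..***
.**...*.*..*
*.*.*****.**
****....**.*
...*.***.***
*****..**..*

*****..**..*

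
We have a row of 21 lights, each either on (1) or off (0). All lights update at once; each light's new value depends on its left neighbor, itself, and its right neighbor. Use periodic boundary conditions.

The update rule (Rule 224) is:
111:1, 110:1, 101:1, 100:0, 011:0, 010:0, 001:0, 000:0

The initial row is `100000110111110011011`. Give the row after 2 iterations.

100000001101110000110

100000011011110001101
100000001101110000110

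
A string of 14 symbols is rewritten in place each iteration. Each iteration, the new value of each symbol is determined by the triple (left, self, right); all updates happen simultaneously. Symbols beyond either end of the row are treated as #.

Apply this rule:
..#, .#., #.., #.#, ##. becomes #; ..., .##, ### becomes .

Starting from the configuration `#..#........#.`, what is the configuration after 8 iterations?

#####......###
....##....#...
#..#.##..###.#
#####.###..##.
....##..###.##
#..#.###..##..
#####..###.###
....###..##...

....###..##...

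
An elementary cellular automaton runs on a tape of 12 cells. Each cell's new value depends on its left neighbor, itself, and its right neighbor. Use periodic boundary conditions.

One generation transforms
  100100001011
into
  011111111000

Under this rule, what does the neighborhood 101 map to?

0

At position 9 the neighborhood is 101; the next row has 0 there.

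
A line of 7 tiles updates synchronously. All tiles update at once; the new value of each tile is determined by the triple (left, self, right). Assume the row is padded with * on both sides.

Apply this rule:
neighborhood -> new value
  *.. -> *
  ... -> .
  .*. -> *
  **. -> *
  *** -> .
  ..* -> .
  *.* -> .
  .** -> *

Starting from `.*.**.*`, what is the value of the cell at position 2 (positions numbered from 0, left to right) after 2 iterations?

.

iteration 1: .*.**.*  (fixed point — unchanged through iteration 2)
position 2 holds .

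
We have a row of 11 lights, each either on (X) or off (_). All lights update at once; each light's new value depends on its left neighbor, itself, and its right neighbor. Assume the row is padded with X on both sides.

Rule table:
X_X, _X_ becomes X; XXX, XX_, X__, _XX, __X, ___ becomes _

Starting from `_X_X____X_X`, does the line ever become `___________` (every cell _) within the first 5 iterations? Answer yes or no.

XXXX____XX_
__________X
___________
all cells are _ at iteration 3

yes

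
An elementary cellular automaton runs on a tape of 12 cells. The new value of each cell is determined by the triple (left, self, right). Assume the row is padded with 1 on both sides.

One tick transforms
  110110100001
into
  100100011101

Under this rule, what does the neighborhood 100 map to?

1

At position 7 the neighborhood is 100; the next row has 1 there.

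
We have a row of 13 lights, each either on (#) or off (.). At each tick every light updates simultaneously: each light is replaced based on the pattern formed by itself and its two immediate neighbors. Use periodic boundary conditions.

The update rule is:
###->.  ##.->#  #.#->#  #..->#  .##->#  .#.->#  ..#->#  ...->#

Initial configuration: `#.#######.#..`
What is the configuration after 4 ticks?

tick 1: ###.....#####
tick 2: ..#######....
tick 3: ###.....#####  (repeats tick 1; period 2)
tick 4: ..#######....

..#######....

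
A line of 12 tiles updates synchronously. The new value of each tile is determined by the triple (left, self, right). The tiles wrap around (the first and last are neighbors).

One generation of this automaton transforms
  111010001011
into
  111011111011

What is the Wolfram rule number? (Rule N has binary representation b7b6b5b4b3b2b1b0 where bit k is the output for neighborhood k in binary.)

223

position 0: 111 → 1  (bit 7 = 1)
position 2: 110 → 1  (bit 6 = 1)
position 3: 101 → 0  (bit 5 = 0)
position 5: 100 → 1  (bit 4 = 1)
position 10: 011 → 1  (bit 3 = 1)
position 4: 010 → 1  (bit 2 = 1)
position 7: 001 → 1  (bit 1 = 1)
position 6: 000 → 1  (bit 0 = 1)
bits b7..b0 = 11011111 = 223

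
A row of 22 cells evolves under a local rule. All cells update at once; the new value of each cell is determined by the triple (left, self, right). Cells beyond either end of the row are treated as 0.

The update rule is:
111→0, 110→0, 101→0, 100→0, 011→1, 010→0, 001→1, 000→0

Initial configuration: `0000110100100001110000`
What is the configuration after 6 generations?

0001100001000011000000
0011000010000110000000
0110000100001100000000
1100001000011000000000
1000010000110000000000
0000100001100000000000

0000100001100000000000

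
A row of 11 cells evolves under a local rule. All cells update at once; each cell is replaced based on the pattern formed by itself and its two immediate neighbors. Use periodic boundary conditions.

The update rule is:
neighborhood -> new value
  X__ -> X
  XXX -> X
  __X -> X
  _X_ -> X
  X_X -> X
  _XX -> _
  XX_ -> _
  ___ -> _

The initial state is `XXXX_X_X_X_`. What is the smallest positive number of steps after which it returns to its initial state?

4

_XX_XXXXXXX
X__X_XXXXX_
XXXXX_XXX_X
XXXX_X_X_X_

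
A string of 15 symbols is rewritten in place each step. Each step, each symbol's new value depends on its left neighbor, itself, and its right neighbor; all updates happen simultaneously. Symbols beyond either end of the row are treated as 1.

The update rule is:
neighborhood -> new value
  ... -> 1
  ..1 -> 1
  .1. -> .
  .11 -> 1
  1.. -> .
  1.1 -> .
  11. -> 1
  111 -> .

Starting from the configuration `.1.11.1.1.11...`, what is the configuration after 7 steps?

step 1: ...11.....11.11
step 2: .1111.111111.1.
step 3: .1..1.1....1...
step 4: ...1....111..11
step 5: .11..1111.1.11.
step 6: .11.11..1...11.
step 7: .11.11.1..1111.

.11.11.1..1111.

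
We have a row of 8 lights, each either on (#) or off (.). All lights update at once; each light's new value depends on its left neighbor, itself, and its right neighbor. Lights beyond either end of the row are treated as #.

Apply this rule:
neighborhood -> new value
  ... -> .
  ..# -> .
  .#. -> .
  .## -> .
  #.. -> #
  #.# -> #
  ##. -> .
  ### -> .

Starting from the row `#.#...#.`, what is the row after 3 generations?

.#.#.#..

.#.#...#
#.#.#...
.#.#.#..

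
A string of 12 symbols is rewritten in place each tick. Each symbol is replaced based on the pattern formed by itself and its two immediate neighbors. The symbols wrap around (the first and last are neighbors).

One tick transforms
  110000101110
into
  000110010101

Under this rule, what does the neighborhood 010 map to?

0

At position 6 the neighborhood is 010; the next row has 0 there.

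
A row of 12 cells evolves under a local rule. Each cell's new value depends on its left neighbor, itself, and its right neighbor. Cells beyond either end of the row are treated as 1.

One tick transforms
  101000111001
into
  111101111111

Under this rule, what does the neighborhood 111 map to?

At position 7 the neighborhood is 111; the next row has 1 there.

1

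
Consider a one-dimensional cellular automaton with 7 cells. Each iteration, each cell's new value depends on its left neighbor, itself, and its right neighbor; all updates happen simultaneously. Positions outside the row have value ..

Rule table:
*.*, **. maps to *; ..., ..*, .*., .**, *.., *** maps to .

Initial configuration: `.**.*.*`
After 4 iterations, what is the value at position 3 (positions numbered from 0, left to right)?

.

..**.*.
...**..
....*..
.......
position 3 holds .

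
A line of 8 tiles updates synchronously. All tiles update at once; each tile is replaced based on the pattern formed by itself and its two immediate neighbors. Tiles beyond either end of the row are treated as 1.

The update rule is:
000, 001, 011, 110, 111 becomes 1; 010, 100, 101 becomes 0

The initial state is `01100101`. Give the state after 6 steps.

01101001
01100011
01101111
01101111  (fixed point — unchanged through step 6)

01101111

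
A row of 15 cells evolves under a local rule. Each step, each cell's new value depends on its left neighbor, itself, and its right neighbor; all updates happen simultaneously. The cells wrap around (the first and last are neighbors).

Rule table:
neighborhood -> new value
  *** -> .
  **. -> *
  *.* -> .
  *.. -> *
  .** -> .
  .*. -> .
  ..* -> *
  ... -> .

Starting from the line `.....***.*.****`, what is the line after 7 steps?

*...*..*......*
**.*.**.*....*.
.*....*..*..*..
*.*..*.**.**.*.
...**...*..*...
..*.**.*.**.*..
.*...*....*..*.

.*...*....*..*.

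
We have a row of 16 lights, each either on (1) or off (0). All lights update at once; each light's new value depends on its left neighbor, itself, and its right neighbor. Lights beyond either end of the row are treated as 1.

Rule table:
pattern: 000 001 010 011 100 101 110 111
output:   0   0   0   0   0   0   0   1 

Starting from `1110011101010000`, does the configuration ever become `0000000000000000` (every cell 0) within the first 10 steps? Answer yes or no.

yes

1100001000000000
1000000000000000
0000000000000000
all cells are 0 at step 3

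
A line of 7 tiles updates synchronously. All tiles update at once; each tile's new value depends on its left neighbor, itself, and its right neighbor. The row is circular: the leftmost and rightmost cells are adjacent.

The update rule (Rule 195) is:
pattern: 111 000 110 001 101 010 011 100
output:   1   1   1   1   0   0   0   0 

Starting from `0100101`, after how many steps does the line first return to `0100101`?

step 1: 0001000
step 2: 1110011
step 3: 1110101
step 4: 1110000
step 5: 0110111
step 6: 0010011
step 7: 0100101

7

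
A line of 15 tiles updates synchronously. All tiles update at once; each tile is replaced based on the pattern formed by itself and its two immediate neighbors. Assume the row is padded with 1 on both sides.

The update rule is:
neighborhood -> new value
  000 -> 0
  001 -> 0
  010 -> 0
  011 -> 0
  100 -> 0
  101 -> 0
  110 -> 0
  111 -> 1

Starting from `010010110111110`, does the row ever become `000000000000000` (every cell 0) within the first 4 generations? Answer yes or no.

000000000011100
000000000001000
000000000000000
all cells are 0 at generation 3

yes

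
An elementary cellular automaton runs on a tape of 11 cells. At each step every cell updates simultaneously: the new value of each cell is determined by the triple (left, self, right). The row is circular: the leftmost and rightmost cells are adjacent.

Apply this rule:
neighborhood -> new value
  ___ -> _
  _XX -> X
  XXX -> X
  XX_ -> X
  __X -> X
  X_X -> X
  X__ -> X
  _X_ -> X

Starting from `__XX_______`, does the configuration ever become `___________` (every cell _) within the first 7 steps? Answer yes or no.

no

_XXXX______
XXXXXX_____
XXXXXXX___X
XXXXXXXX_XX
XXXXXXXXXXX
XXXXXXXXXXX  (fixed point — unchanged through step 7)
step 7 is XXXXXXXXXXX, still not uniform _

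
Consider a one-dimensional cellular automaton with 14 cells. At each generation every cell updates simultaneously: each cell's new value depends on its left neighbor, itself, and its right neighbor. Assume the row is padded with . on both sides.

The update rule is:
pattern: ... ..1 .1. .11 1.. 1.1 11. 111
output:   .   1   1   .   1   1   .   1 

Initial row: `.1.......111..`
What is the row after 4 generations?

.111.111.111.1

111.....1.1.1.
.1.1...1111111
11111.1.11111.
.111.111.111.1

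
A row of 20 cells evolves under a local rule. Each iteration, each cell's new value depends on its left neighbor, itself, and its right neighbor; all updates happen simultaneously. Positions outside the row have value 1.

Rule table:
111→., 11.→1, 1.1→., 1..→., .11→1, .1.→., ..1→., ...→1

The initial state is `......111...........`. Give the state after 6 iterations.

.1111.1.1.111111111.
.1..1.....1.......1.
......111...11111...
.1111.1.1.1.1...1.1.
.1..1.........1.....
......1111111...111.

......1111111...111.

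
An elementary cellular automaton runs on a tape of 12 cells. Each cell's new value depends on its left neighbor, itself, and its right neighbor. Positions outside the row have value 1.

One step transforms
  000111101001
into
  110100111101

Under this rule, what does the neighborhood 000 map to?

1

At position 1 the neighborhood is 000; the next row has 1 there.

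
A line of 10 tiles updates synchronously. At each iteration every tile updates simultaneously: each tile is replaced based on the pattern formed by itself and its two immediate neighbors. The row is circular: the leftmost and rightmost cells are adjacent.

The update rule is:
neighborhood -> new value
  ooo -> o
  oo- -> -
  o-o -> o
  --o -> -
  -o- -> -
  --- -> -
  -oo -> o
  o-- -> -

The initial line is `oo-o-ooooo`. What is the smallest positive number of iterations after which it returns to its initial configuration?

o-o-oooooo
-o-ooooooo
o-ooooooo-
-ooooooo-o
ooooooo-o-
oooooo-o-o
ooooo-o-oo
oooo-o-ooo
ooo-o-oooo
oo-o-ooooo

10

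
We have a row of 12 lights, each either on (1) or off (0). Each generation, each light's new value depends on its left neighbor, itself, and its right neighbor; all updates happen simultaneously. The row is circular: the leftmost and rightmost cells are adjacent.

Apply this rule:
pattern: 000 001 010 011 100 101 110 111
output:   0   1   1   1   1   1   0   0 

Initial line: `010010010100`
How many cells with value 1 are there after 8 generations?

7

111111111110
100000000001
010000000011
111000000110
100100001101
011110011011
110001110110
101011001101
count of 1: 7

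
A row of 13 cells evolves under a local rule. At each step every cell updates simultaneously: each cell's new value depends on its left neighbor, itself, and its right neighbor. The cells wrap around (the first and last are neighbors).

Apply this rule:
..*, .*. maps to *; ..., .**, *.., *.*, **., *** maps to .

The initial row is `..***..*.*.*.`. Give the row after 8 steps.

...*...*....*

.*....**.*.*.
**...*...*.*.
....**..**.*.
...*...*...*.
..**..**..**.
.*...*...*...
**..**..**...
...*...*....*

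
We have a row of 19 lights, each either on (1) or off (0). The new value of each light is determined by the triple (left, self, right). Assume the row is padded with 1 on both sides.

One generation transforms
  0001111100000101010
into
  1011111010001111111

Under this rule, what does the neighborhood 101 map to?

At position 14 the neighborhood is 101; the next row has 1 there.

1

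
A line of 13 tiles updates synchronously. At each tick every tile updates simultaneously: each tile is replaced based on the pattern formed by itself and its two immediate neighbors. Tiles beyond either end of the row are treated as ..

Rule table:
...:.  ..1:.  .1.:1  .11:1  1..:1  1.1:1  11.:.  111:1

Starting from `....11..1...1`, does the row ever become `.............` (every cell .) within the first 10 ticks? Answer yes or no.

no

....1.1.11..1
....11111.1.1
....1111.1111
....111.1111.
....11.1111.1
....1.1111.11
....11111.11.
....1111.11.1
....111.11.11
....11.11.11.
tick 10 is ....11.11.11., still not uniform .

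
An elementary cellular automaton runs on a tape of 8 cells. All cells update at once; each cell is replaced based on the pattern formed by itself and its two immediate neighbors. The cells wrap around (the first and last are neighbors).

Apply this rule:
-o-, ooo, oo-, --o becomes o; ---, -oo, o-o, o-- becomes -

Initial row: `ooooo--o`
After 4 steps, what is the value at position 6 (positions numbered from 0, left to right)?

ooooo-o-
-oooo-o-
o-ooo-o-
o--oo-o-
position 6 holds o

o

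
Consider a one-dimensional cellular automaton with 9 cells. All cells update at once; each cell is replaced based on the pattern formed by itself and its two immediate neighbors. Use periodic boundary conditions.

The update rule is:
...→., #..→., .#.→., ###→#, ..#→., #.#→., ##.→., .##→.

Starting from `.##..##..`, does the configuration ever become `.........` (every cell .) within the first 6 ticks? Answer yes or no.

.........
all cells are . at tick 1

yes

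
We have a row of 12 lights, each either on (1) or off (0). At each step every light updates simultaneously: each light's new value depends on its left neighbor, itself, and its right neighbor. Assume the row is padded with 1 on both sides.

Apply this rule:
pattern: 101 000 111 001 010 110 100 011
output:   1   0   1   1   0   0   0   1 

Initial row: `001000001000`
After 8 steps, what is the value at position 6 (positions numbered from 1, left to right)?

1

010000010001
100000100011
000001000111
000010001111
000100011111
001000111111
010001111111
100011111111
position 6 holds 1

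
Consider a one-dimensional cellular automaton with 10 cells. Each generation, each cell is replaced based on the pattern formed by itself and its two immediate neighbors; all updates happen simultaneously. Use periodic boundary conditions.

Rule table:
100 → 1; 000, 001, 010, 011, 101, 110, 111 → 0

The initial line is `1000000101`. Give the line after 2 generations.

0010000000

0100000000
0010000000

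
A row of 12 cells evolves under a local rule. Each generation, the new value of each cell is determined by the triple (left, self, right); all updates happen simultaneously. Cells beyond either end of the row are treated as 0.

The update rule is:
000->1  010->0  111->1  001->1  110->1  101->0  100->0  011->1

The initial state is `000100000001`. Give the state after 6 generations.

111011111110

111001111110
111011111110
111011111110  (fixed point — unchanged through generation 6)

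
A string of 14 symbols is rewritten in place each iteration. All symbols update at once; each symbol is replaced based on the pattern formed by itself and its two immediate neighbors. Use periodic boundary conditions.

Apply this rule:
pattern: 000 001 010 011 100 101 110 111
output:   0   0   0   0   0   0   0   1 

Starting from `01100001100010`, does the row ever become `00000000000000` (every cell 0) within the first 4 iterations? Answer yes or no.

yes

iteration 1: 00000000000000
all cells are 0 at iteration 1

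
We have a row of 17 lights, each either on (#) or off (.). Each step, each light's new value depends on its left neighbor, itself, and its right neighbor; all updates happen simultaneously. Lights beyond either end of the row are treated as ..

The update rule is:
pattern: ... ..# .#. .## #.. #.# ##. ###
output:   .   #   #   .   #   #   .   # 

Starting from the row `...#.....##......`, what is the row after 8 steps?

step 1: ..###...#..#.....
step 2: .#.#.#.######....
step 3: #######.####.#...
step 4: .#####.#.##.###..
step 5: #.###.###..#.#.#.
step 6: ##.#.#.#.########
step 7: ..#######.######.
step 8: .#.#####.#.####.#

.#.#####.#.####.#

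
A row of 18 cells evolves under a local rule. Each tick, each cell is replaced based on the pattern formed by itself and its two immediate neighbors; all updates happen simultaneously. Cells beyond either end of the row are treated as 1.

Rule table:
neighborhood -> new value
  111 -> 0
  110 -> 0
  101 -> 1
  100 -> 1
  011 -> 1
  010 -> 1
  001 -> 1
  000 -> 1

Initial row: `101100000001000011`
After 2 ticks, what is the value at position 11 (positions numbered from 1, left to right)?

0

011011111111111110
110110000000000001
position 11 holds 0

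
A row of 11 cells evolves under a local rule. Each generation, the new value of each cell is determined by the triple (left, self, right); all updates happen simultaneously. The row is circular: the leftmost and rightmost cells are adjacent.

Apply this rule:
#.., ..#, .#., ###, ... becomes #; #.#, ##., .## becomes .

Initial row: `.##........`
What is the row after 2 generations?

#..########
.##.#######

.##.#######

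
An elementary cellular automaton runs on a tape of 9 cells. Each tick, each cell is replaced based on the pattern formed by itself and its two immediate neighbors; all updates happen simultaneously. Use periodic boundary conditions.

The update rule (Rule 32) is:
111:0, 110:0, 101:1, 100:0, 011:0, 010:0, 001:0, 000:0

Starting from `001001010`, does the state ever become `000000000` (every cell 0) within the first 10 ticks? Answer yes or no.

yes

tick 1: 000000100
tick 2: 000000000
all cells are 0 at tick 2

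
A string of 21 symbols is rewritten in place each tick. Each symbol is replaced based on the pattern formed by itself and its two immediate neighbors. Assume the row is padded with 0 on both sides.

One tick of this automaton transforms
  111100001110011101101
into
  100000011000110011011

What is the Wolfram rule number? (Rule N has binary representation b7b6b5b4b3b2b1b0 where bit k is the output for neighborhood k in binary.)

position 1: 111 → 0  (bit 7 = 0)
position 3: 110 → 0  (bit 6 = 0)
position 16: 101 → 1  (bit 5 = 1)
position 4: 100 → 0  (bit 4 = 0)
position 0: 011 → 1  (bit 3 = 1)
position 20: 010 → 1  (bit 2 = 1)
position 7: 001 → 1  (bit 1 = 1)
position 5: 000 → 0  (bit 0 = 0)
bits b7..b0 = 00101110 = 46

46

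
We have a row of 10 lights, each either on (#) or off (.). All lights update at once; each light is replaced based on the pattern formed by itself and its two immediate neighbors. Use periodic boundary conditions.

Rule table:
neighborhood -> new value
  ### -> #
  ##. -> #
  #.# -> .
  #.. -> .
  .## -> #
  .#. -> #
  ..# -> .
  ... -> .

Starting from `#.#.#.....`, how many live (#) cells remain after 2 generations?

generation 1: #.#.#.....  (fixed point — unchanged through generation 2)
count of #: 3

3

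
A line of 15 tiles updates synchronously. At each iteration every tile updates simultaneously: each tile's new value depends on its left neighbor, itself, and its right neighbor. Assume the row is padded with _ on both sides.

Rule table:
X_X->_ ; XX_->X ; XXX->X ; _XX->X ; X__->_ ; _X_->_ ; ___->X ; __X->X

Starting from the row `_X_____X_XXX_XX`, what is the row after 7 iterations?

XXXXXXX_XXXX_XX

X__XXXX__XXX_XX
__XXXXX_XXXX_XX
XXXXXXX_XXXX_XX
XXXXXXX_XXXX_XX  (fixed point — unchanged through iteration 7)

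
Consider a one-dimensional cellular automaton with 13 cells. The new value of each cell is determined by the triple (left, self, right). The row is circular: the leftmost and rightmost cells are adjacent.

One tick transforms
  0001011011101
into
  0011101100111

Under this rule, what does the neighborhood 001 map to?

At position 2 the neighborhood is 001; the next row has 1 there.

1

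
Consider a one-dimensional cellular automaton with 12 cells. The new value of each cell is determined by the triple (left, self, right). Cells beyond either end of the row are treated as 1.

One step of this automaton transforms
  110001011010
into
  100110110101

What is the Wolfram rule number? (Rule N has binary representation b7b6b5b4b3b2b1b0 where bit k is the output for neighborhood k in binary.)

171

position 0: 111 → 1  (bit 7 = 1)
position 1: 110 → 0  (bit 6 = 0)
position 6: 101 → 1  (bit 5 = 1)
position 2: 100 → 0  (bit 4 = 0)
position 7: 011 → 1  (bit 3 = 1)
position 5: 010 → 0  (bit 2 = 0)
position 4: 001 → 1  (bit 1 = 1)
position 3: 000 → 1  (bit 0 = 1)
bits b7..b0 = 10101011 = 171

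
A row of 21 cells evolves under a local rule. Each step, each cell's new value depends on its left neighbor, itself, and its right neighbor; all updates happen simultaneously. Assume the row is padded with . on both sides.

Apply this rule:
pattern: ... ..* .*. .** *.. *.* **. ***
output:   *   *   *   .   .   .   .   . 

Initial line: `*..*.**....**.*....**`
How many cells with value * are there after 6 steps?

step 1: *.**....***...*.***..
step 2: *....***....***.....*
step 3: *.***....***....*****
step 4: *.....***....***.....
step 5: *.****....***....****
step 6: *......***....***....
count of *: 7

7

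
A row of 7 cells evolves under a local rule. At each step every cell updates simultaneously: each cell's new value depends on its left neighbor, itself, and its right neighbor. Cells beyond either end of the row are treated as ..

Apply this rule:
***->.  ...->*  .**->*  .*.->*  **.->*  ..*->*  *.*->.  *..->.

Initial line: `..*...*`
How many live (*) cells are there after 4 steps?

***.***
*.*.*.*
*.*.*.*  (fixed point — unchanged through step 4)
count of *: 4

4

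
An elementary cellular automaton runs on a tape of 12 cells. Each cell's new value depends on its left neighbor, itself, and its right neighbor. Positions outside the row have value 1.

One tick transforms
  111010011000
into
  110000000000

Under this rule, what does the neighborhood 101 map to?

At position 3 the neighborhood is 101; the next row has 0 there.

0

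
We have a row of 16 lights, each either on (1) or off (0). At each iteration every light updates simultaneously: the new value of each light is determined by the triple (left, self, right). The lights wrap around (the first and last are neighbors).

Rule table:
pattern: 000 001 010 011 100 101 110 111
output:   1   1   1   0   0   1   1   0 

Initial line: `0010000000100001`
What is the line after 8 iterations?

0110111111101111
1011000000110001
1101011111010110
0111100001111011
1000101110001101
1011110010110110
1100010111011011
0101111001101100

0101111001101100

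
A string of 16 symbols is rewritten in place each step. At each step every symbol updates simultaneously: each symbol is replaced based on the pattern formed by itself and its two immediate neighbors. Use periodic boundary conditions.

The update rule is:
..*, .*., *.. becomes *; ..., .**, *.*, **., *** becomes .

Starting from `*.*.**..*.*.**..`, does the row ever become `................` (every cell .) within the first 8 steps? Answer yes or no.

yes

*.*...***.*...**
..**.*....**.*..
.*...**..*...**.
***.*..****.*..*
....***.....***.
...*...*...*...*
*.***.***.***.**
................
all cells are . at step 8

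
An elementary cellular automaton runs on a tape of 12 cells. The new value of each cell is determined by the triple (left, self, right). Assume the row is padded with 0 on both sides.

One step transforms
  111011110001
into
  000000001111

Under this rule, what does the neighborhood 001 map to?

1

At position 10 the neighborhood is 001; the next row has 1 there.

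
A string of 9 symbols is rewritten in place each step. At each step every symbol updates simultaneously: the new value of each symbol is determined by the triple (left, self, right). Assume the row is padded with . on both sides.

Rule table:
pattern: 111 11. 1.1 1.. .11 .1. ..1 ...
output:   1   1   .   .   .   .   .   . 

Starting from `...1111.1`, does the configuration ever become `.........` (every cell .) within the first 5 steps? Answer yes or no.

yes

....111..
.....11..
......1..
.........
all cells are . at step 4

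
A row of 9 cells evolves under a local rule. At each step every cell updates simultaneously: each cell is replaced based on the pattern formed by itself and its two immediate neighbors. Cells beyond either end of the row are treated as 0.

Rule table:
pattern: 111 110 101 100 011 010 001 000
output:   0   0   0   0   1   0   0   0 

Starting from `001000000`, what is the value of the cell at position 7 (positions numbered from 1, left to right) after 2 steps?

000000000
000000000
position 7 holds 0

0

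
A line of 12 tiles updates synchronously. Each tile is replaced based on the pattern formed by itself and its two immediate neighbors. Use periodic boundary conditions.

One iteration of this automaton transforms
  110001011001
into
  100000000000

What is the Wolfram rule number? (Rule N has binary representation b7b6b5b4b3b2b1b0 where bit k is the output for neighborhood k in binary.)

128

position 0: 111 → 1  (bit 7 = 1)
position 1: 110 → 0  (bit 6 = 0)
position 6: 101 → 0  (bit 5 = 0)
position 2: 100 → 0  (bit 4 = 0)
position 7: 011 → 0  (bit 3 = 0)
position 5: 010 → 0  (bit 2 = 0)
position 4: 001 → 0  (bit 1 = 0)
position 3: 000 → 0  (bit 0 = 0)
bits b7..b0 = 10000000 = 128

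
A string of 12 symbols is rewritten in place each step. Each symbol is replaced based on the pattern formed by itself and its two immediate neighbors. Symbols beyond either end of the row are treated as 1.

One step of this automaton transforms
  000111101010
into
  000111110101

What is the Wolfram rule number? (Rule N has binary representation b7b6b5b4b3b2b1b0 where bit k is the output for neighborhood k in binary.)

position 4: 111 → 1  (bit 7 = 1)
position 6: 110 → 1  (bit 6 = 1)
position 7: 101 → 1  (bit 5 = 1)
position 0: 100 → 0  (bit 4 = 0)
position 3: 011 → 1  (bit 3 = 1)
position 8: 010 → 0  (bit 2 = 0)
position 2: 001 → 0  (bit 1 = 0)
position 1: 000 → 0  (bit 0 = 0)
bits b7..b0 = 11101000 = 232

232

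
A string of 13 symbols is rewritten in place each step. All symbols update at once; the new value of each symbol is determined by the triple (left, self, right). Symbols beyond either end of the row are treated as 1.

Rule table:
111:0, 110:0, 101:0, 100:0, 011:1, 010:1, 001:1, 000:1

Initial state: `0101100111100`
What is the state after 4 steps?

0101010110011

0101001100001
0101011001111
0101010011000
0101010110011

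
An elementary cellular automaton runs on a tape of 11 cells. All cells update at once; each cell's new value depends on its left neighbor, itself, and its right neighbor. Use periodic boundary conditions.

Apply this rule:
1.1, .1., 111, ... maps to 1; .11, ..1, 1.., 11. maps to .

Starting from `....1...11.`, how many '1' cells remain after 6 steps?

111.1.1....
.1.1111.11.
.11.11.1...
...1..11.11
.1.1....1..
.111.11.1.1
count of 1: 7

7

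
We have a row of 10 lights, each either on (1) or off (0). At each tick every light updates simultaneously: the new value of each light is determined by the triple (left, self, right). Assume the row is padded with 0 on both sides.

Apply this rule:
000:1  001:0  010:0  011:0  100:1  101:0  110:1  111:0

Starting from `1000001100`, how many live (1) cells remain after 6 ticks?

4

tick 1: 0111100111
tick 2: 0000110001
tick 3: 1110011100
tick 4: 0011000111
tick 5: 1001110001
tick 6: 0100011100
count of 1: 4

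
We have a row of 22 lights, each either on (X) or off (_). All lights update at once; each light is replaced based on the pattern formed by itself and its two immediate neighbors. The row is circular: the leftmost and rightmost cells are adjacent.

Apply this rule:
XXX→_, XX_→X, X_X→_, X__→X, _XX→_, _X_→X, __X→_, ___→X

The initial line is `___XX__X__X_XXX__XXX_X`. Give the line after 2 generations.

_XX__X__X_XXX__XXX_X__

XX__XX_XX_X___XX___X_X
_XX__X__X_XXX__XXX_X__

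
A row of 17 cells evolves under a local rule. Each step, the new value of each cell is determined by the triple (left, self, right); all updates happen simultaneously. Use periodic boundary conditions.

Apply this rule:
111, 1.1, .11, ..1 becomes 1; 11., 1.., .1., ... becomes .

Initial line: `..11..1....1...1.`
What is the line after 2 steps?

11..1....1...1...

.11..1....1...1..
11..1....1...1...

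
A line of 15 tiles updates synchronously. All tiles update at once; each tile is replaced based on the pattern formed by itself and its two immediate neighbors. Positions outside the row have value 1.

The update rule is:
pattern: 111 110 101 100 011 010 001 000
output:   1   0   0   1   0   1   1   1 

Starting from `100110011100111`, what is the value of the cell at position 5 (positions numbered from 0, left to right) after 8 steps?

0

011001101011011
000110001000001
111001111111110
110110111111100
100000011111011
011111101110001
001111000101110
110110111100100
position 5 holds 0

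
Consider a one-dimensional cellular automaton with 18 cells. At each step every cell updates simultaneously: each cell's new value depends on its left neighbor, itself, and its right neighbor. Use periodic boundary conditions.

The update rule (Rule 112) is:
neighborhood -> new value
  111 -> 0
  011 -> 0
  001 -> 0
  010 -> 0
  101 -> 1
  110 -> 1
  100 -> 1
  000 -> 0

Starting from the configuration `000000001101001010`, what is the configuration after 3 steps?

step 1: 000000000110100101
step 2: 100000000011010010
step 3: 010000000001101001

010000000001101001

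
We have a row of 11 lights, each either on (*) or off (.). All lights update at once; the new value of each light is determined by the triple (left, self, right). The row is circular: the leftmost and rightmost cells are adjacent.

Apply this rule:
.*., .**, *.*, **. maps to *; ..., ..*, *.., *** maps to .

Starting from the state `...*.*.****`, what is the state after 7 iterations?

...*...*..*

...*****..*
...*...*..*
...*...*..*  (fixed point — unchanged through iteration 7)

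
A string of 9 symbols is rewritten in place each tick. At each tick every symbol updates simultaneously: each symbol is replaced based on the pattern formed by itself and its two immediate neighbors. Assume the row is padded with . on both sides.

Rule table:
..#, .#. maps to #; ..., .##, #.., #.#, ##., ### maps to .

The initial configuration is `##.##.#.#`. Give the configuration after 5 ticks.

tick 1: ......#.#
tick 2: .....##.#
tick 3: ....#...#
tick 4: ...##..##
tick 5: ..#...#..

..#...#..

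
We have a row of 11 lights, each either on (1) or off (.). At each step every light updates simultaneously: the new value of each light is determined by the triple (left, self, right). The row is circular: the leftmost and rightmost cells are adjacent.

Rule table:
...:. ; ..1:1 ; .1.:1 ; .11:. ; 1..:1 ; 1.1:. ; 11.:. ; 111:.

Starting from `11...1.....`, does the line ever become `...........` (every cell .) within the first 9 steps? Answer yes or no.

no

step 1: ..1.111...1
step 2: 111....1.11
step 3: ...1..11...
step 4: ..1111..1..
step 5: .1....1111.
step 6: 111..1....1
step 7: ...1111..1.
step 8: ..1....1111
step 9: 1111..1....
step 9 is 1111..1...., still not uniform .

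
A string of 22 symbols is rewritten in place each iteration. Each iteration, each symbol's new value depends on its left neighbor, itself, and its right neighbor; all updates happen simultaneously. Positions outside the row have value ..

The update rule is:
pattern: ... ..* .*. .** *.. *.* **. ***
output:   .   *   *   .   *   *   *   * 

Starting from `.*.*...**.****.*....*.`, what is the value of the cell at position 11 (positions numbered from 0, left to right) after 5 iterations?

*****.*.**.******..***
.*******.**.*******.**
*.*******.**.*******.*
**.*******.**.********
.**.*******.**.*******
position 11 holds .

.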